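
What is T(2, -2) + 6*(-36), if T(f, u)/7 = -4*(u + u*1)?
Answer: -104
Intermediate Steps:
T(f, u) = -56*u (T(f, u) = 7*(-4*(u + u*1)) = 7*(-4*(u + u)) = 7*(-8*u) = -56*u)
T(2, -2) + 6*(-36) = -56*(-2) + 6*(-36) = 112 - 216 = -104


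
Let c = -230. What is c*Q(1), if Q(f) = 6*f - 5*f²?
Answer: -230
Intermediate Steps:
Q(f) = -5*f² + 6*f
c*Q(1) = -230*(6 - 5*1) = -230*(6 - 5) = -230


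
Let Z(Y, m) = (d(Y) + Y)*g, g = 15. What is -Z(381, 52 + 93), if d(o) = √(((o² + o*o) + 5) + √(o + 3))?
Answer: -5715 - 15*√(290327 + 8*√6) ≈ -13798.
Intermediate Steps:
d(o) = √(5 + √(3 + o) + 2*o²) (d(o) = √(((o² + o²) + 5) + √(3 + o)) = √((2*o² + 5) + √(3 + o)) = √((5 + 2*o²) + √(3 + o)) = √(5 + √(3 + o) + 2*o²))
Z(Y, m) = 15*Y + 15*√(5 + √(3 + Y) + 2*Y²) (Z(Y, m) = (√(5 + √(3 + Y) + 2*Y²) + Y)*15 = (Y + √(5 + √(3 + Y) + 2*Y²))*15 = 15*Y + 15*√(5 + √(3 + Y) + 2*Y²))
-Z(381, 52 + 93) = -(15*381 + 15*√(5 + √(3 + 381) + 2*381²)) = -(5715 + 15*√(5 + √384 + 2*145161)) = -(5715 + 15*√(5 + 8*√6 + 290322)) = -(5715 + 15*√(290327 + 8*√6)) = -5715 - 15*√(290327 + 8*√6)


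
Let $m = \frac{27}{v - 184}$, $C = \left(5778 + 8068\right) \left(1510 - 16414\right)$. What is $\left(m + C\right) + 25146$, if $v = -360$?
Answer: $- \frac{112246587099}{544} \approx -2.0634 \cdot 10^{8}$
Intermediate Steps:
$C = -206360784$ ($C = 13846 \left(-14904\right) = -206360784$)
$m = - \frac{27}{544}$ ($m = \frac{27}{-360 - 184} = \frac{27}{-544} = 27 \left(- \frac{1}{544}\right) = - \frac{27}{544} \approx -0.049632$)
$\left(m + C\right) + 25146 = \left(- \frac{27}{544} - 206360784\right) + 25146 = - \frac{112260266523}{544} + 25146 = - \frac{112246587099}{544}$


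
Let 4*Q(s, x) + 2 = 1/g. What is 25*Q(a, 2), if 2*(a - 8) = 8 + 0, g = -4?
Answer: -225/16 ≈ -14.063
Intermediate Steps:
a = 12 (a = 8 + (8 + 0)/2 = 8 + (½)*8 = 8 + 4 = 12)
Q(s, x) = -9/16 (Q(s, x) = -½ + (¼)/(-4) = -½ + (¼)*(-¼) = -½ - 1/16 = -9/16)
25*Q(a, 2) = 25*(-9/16) = -225/16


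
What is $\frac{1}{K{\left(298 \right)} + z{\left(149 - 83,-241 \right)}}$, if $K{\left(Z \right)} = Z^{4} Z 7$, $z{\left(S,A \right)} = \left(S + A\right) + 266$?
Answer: $\frac{1}{16450509767867} \approx 6.0788 \cdot 10^{-14}$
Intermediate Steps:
$z{\left(S,A \right)} = 266 + A + S$ ($z{\left(S,A \right)} = \left(A + S\right) + 266 = 266 + A + S$)
$K{\left(Z \right)} = 7 Z^{5}$ ($K{\left(Z \right)} = Z^{5} \cdot 7 = 7 Z^{5}$)
$\frac{1}{K{\left(298 \right)} + z{\left(149 - 83,-241 \right)}} = \frac{1}{7 \cdot 298^{5} + \left(266 - 241 + \left(149 - 83\right)\right)} = \frac{1}{7 \cdot 2350072823968 + \left(266 - 241 + \left(149 - 83\right)\right)} = \frac{1}{16450509767776 + \left(266 - 241 + 66\right)} = \frac{1}{16450509767776 + 91} = \frac{1}{16450509767867}$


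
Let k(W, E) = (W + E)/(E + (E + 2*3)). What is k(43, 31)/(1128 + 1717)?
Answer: 37/96730 ≈ 0.00038251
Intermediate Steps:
k(W, E) = (E + W)/(6 + 2*E) (k(W, E) = (E + W)/(E + (E + 6)) = (E + W)/(E + (6 + E)) = (E + W)/(6 + 2*E))
k(43, 31)/(1128 + 1717) = ((31 + 43)/(2*(3 + 31)))/(1128 + 1717) = ((1/2)*74/34)/2845 = ((1/2)*(1/34)*74)/2845 = (1/2845)*(37/34) = 37/96730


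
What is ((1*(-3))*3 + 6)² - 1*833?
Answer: -824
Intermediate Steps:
((1*(-3))*3 + 6)² - 1*833 = (-3*3 + 6)² - 833 = (-9 + 6)² - 833 = (-3)² - 833 = 9 - 833 = -824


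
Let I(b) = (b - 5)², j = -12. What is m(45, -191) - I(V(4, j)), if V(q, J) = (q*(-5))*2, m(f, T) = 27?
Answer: -1998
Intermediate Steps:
V(q, J) = -10*q (V(q, J) = -5*q*2 = -10*q)
I(b) = (-5 + b)²
m(45, -191) - I(V(4, j)) = 27 - (-5 - 10*4)² = 27 - (-5 - 40)² = 27 - 1*(-45)² = 27 - 1*2025 = 27 - 2025 = -1998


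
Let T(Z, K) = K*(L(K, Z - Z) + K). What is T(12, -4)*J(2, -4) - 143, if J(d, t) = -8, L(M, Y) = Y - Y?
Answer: -271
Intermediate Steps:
L(M, Y) = 0
T(Z, K) = K² (T(Z, K) = K*(0 + K) = K*K = K²)
T(12, -4)*J(2, -4) - 143 = (-4)²*(-8) - 143 = 16*(-8) - 143 = -128 - 143 = -271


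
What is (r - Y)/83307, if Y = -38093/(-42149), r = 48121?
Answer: 96581616/167205083 ≈ 0.57762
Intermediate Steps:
Y = 38093/42149 (Y = -38093*(-1/42149) = 38093/42149 ≈ 0.90377)
(r - Y)/83307 = (48121 - 1*38093/42149)/83307 = (48121 - 38093/42149)*(1/83307) = (2028213936/42149)*(1/83307) = 96581616/167205083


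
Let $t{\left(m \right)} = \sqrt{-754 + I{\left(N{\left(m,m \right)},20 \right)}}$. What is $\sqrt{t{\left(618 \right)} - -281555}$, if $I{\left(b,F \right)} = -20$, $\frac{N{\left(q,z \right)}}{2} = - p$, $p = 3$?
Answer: $\sqrt{281555 + 3 i \sqrt{86}} \approx 530.62 + 0.026 i$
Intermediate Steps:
$N{\left(q,z \right)} = -6$ ($N{\left(q,z \right)} = 2 \left(\left(-1\right) 3\right) = 2 \left(-3\right) = -6$)
$t{\left(m \right)} = 3 i \sqrt{86}$ ($t{\left(m \right)} = \sqrt{-754 - 20} = \sqrt{-774} = 3 i \sqrt{86}$)
$\sqrt{t{\left(618 \right)} - -281555} = \sqrt{3 i \sqrt{86} - -281555} = \sqrt{3 i \sqrt{86} + 281555} = \sqrt{281555 + 3 i \sqrt{86}}$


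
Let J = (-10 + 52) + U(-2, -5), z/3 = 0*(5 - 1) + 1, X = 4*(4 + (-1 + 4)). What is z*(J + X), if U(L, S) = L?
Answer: 204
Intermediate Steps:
X = 28 (X = 4*(4 + 3) = 4*7 = 28)
z = 3 (z = 3*(0*(5 - 1) + 1) = 3*(0*4 + 1) = 3*(0 + 1) = 3*1 = 3)
J = 40 (J = (-10 + 52) - 2 = 42 - 2 = 40)
z*(J + X) = 3*(40 + 28) = 3*68 = 204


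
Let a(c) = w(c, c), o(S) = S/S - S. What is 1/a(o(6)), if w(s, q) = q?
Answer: -⅕ ≈ -0.20000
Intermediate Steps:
o(S) = 1 - S
a(c) = c
1/a(o(6)) = 1/(1 - 1*6) = 1/(1 - 6) = 1/(-5) = -⅕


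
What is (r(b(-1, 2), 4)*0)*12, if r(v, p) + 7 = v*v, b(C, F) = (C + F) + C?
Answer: 0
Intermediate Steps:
b(C, F) = F + 2*C
r(v, p) = -7 + v² (r(v, p) = -7 + v*v = -7 + v²)
(r(b(-1, 2), 4)*0)*12 = ((-7 + (2 + 2*(-1))²)*0)*12 = ((-7 + (2 - 2)²)*0)*12 = ((-7 + 0²)*0)*12 = ((-7 + 0)*0)*12 = -7*0*12 = 0*12 = 0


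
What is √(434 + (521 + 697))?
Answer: 2*√413 ≈ 40.645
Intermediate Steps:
√(434 + (521 + 697)) = √(434 + 1218) = √1652 = 2*√413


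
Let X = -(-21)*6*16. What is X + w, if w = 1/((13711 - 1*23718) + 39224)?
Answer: 58901473/29217 ≈ 2016.0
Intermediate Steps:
X = 2016 (X = -7*(-18)*16 = 126*16 = 2016)
w = 1/29217 (w = 1/((13711 - 23718) + 39224) = 1/(-10007 + 39224) = 1/29217 ≈ 3.4227e-5)
X + w = 2016 + 1/29217 = 58901473/29217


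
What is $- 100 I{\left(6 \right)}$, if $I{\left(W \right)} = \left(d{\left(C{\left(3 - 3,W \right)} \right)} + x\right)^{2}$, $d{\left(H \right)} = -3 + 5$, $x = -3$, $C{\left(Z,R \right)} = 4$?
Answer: $-100$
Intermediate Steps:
$d{\left(H \right)} = 2$
$I{\left(W \right)} = 1$ ($I{\left(W \right)} = \left(2 - 3\right)^{2} = \left(-1\right)^{2} = 1$)
$- 100 I{\left(6 \right)} = \left(-100\right) 1 = -100$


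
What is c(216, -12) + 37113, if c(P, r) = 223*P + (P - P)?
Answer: 85281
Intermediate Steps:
c(P, r) = 223*P (c(P, r) = 223*P + 0 = 223*P)
c(216, -12) + 37113 = 223*216 + 37113 = 48168 + 37113 = 85281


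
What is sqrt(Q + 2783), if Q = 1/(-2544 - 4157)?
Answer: 3*sqrt(13885128698)/6701 ≈ 52.754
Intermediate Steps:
Q = -1/6701 (Q = 1/(-6701) = -1/6701 ≈ -0.00014923)
sqrt(Q + 2783) = sqrt(-1/6701 + 2783) = sqrt(18648882/6701) = 3*sqrt(13885128698)/6701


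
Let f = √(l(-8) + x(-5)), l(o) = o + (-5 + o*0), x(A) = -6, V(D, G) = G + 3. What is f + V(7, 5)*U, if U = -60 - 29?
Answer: -712 + I*√19 ≈ -712.0 + 4.3589*I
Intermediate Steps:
V(D, G) = 3 + G
l(o) = -5 + o (l(o) = o + (-5 + 0) = o - 5 = -5 + o)
f = I*√19 (f = √((-5 - 8) - 6) = √(-13 - 6) = √(-19) = I*√19 ≈ 4.3589*I)
U = -89
f + V(7, 5)*U = I*√19 + (3 + 5)*(-89) = I*√19 + 8*(-89) = I*√19 - 712 = -712 + I*√19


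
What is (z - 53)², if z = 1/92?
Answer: 23765625/8464 ≈ 2807.8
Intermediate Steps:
z = 1/92 ≈ 0.010870
(z - 53)² = (1/92 - 53)² = (-4875/92)² = 23765625/8464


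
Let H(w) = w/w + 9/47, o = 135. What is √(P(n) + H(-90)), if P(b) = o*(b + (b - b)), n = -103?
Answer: I*√30713513/47 ≈ 117.91*I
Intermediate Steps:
H(w) = 56/47 (H(w) = 1 + 9*(1/47) = 1 + 9/47 = 56/47)
P(b) = 135*b (P(b) = 135*(b + (b - b)) = 135*(b + 0) = 135*b)
√(P(n) + H(-90)) = √(135*(-103) + 56/47) = √(-13905 + 56/47) = √(-653479/47) = I*√30713513/47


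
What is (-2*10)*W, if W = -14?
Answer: 280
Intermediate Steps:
(-2*10)*W = -2*10*(-14) = -20*(-14) = 280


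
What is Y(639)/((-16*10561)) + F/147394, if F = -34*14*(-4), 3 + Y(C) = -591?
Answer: 102320585/6226512136 ≈ 0.016433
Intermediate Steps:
Y(C) = -594 (Y(C) = -3 - 591 = -594)
F = 1904 (F = -476*(-4) = 1904)
Y(639)/((-16*10561)) + F/147394 = -594/((-16*10561)) + 1904/147394 = -594/(-168976) + 1904*(1/147394) = -594*(-1/168976) + 952/73697 = 297/84488 + 952/73697 = 102320585/6226512136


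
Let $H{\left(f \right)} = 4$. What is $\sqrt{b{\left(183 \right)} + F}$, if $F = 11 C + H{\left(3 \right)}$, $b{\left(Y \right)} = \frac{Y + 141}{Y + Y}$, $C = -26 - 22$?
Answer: $\frac{i \sqrt{1946510}}{61} \approx 22.872 i$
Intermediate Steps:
$C = -48$
$b{\left(Y \right)} = \frac{141 + Y}{2 Y}$
$F = -524$ ($F = 11 \left(-48\right) + 4 = -528 + 4 = -524$)
$\sqrt{b{\left(183 \right)} + F} = \sqrt{\frac{141 + 183}{2 \cdot 183} - 524} = \sqrt{\frac{1}{2} \cdot \frac{1}{183} \cdot 324 - 524} = \sqrt{\frac{54}{61} - 524} = \sqrt{- \frac{31910}{61}} = \frac{i \sqrt{1946510}}{61}$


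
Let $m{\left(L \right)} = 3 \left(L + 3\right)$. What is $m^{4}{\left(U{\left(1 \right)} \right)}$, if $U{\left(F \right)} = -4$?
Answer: $81$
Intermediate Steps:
$m{\left(L \right)} = 9 + 3 L$ ($m{\left(L \right)} = 3 \left(3 + L\right) = 9 + 3 L$)
$m^{4}{\left(U{\left(1 \right)} \right)} = \left(9 + 3 \left(-4\right)\right)^{4} = \left(9 - 12\right)^{4} = \left(-3\right)^{4} = 81$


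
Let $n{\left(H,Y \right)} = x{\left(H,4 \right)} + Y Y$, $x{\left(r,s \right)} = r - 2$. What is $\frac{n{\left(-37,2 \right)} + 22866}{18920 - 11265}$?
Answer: $\frac{22831}{7655} \approx 2.9825$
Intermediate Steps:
$x{\left(r,s \right)} = -2 + r$
$n{\left(H,Y \right)} = -2 + H + Y^{2}$ ($n{\left(H,Y \right)} = \left(-2 + H\right) + Y Y = \left(-2 + H\right) + Y^{2} = -2 + H + Y^{2}$)
$\frac{n{\left(-37,2 \right)} + 22866}{18920 - 11265} = \frac{\left(-2 - 37 + 2^{2}\right) + 22866}{18920 - 11265} = \frac{\left(-2 - 37 + 4\right) + 22866}{7655} = \left(-35 + 22866\right) \frac{1}{7655} = 22831 \cdot \frac{1}{7655} = \frac{22831}{7655}$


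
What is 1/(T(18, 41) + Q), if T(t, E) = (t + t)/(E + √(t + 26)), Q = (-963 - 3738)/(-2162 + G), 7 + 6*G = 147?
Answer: 7736419216/23927839215 + 329320448*√11/71783517645 ≈ 0.33854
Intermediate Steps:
G = 70/3 (G = -7/6 + (⅙)*147 = -7/6 + 49/2 = 70/3 ≈ 23.333)
Q = 14103/6416 (Q = (-963 - 3738)/(-2162 + 70/3) = -4701/(-6416/3) = -4701*(-3/6416) = 14103/6416 ≈ 2.1981)
T(t, E) = 2*t/(E + √(26 + t)) (T(t, E) = (2*t)/(E + √(26 + t)) = 2*t/(E + √(26 + t)))
1/(T(18, 41) + Q) = 1/(2*18/(41 + √(26 + 18)) + 14103/6416) = 1/(2*18/(41 + √44) + 14103/6416) = 1/(2*18/(41 + 2*√11) + 14103/6416) = 1/(36/(41 + 2*√11) + 14103/6416) = 1/(14103/6416 + 36/(41 + 2*√11))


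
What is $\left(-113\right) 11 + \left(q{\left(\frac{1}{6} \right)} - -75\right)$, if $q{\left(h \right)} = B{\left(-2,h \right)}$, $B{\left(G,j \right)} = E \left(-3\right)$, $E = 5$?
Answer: $-1183$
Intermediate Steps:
$B{\left(G,j \right)} = -15$ ($B{\left(G,j \right)} = 5 \left(-3\right) = -15$)
$q{\left(h \right)} = -15$
$\left(-113\right) 11 + \left(q{\left(\frac{1}{6} \right)} - -75\right) = \left(-113\right) 11 - -60 = -1243 + \left(-15 + 75\right) = -1243 + 60 = -1183$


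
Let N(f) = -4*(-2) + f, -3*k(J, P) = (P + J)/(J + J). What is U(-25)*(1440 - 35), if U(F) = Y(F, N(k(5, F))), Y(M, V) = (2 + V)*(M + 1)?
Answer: -359680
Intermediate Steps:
k(J, P) = -(J + P)/(6*J) (k(J, P) = -(P + J)/(3*(J + J)) = -(J + P)/(3*(2*J)) = -(J + P)*1/(2*J)/3 = -(J + P)/(6*J))
N(f) = 8 + f
Y(M, V) = (1 + M)*(2 + V) (Y(M, V) = (2 + V)*(1 + M) = (1 + M)*(2 + V))
U(F) = 59/6 + 59*F/30 + F*(47/6 - F/30) (U(F) = 2 + (8 + (1/6)*(-1*5 - F)/5) + 2*F + F*(8 + (1/6)*(-1*5 - F)/5) = 2 + (8 + (1/6)*(1/5)*(-5 - F)) + 2*F + F*(8 + (1/6)*(1/5)*(-5 - F)) = 2 + (8 + (-1/6 - F/30)) + 2*F + F*(8 + (-1/6 - F/30)) = 2 + (47/6 - F/30) + 2*F + F*(47/6 - F/30) = 59/6 + 59*F/30 + F*(47/6 - F/30))
U(-25)*(1440 - 35) = (59/6 - 1/30*(-25)**2 + (49/5)*(-25))*(1440 - 35) = (59/6 - 1/30*625 - 245)*1405 = (59/6 - 125/6 - 245)*1405 = -256*1405 = -359680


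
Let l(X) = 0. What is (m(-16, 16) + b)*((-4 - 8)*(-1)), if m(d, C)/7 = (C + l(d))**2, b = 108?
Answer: 22800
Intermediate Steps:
m(d, C) = 7*C**2 (m(d, C) = 7*(C + 0)**2 = 7*C**2)
(m(-16, 16) + b)*((-4 - 8)*(-1)) = (7*16**2 + 108)*((-4 - 8)*(-1)) = (7*256 + 108)*(-12*(-1)) = (1792 + 108)*12 = 1900*12 = 22800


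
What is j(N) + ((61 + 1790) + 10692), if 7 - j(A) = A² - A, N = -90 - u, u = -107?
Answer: 12278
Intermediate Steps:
N = 17 (N = -90 - 1*(-107) = -90 + 107 = 17)
j(A) = 7 + A - A² (j(A) = 7 - (A² - A) = 7 + (A - A²) = 7 + A - A²)
j(N) + ((61 + 1790) + 10692) = (7 + 17 - 1*17²) + ((61 + 1790) + 10692) = (7 + 17 - 1*289) + (1851 + 10692) = (7 + 17 - 289) + 12543 = -265 + 12543 = 12278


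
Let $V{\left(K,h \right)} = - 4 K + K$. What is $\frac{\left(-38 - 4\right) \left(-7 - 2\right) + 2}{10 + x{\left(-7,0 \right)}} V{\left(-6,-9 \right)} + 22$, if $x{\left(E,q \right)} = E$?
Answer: $2302$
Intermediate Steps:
$V{\left(K,h \right)} = - 3 K$
$\frac{\left(-38 - 4\right) \left(-7 - 2\right) + 2}{10 + x{\left(-7,0 \right)}} V{\left(-6,-9 \right)} + 22 = \frac{\left(-38 - 4\right) \left(-7 - 2\right) + 2}{10 - 7} \left(\left(-3\right) \left(-6\right)\right) + 22 = \frac{\left(-42\right) \left(-9\right) + 2}{3} \cdot 18 + 22 = \left(378 + 2\right) \frac{1}{3} \cdot 18 + 22 = 380 \cdot \frac{1}{3} \cdot 18 + 22 = \frac{380}{3} \cdot 18 + 22 = 2280 + 22 = 2302$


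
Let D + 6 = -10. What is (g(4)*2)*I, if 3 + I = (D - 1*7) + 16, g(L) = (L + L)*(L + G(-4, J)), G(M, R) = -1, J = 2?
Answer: -480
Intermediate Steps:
D = -16 (D = -6 - 10 = -16)
g(L) = 2*L*(-1 + L) (g(L) = (L + L)*(L - 1) = (2*L)*(-1 + L) = 2*L*(-1 + L))
I = -10 (I = -3 + ((-16 - 1*7) + 16) = -3 + ((-16 - 7) + 16) = -3 + (-23 + 16) = -3 - 7 = -10)
(g(4)*2)*I = ((2*4*(-1 + 4))*2)*(-10) = ((2*4*3)*2)*(-10) = (24*2)*(-10) = 48*(-10) = -480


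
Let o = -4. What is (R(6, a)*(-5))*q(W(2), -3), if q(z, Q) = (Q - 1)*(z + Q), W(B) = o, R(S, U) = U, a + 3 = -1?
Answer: 560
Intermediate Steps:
a = -4 (a = -3 - 1 = -4)
W(B) = -4
q(z, Q) = (-1 + Q)*(Q + z)
(R(6, a)*(-5))*q(W(2), -3) = (-4*(-5))*((-3)² - 1*(-3) - 1*(-4) - 3*(-4)) = 20*(9 + 3 + 4 + 12) = 20*28 = 560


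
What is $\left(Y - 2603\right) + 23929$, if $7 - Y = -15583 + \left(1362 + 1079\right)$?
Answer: $34475$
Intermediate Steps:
$Y = 13149$ ($Y = 7 - \left(-15583 + \left(1362 + 1079\right)\right) = 7 - \left(-15583 + 2441\right) = 7 - -13142 = 7 + 13142 = 13149$)
$\left(Y - 2603\right) + 23929 = \left(13149 - 2603\right) + 23929 = 10546 + 23929 = 34475$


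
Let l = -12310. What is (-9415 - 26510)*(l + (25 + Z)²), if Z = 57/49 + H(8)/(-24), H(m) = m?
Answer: 3012785232475/7203 ≈ 4.1827e+8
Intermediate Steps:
Z = 122/147 (Z = 57/49 + 8/(-24) = 57*(1/49) + 8*(-1/24) = 57/49 - ⅓ = 122/147 ≈ 0.82993)
(-9415 - 26510)*(l + (25 + Z)²) = (-9415 - 26510)*(-12310 + (25 + 122/147)²) = -35925*(-12310 + (3797/147)²) = -35925*(-12310 + 14417209/21609) = -35925*(-251589581/21609) = 3012785232475/7203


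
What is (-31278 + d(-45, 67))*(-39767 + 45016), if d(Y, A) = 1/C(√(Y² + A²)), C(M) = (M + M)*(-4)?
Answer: -164178222 - 5249*√6514/52112 ≈ -1.6418e+8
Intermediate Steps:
C(M) = -8*M (C(M) = (2*M)*(-4) = -8*M)
d(Y, A) = -1/(8*√(A² + Y²)) (d(Y, A) = 1/(-8*√(Y² + A²)) = 1/(-8*√(A² + Y²)) = -1/(8*√(A² + Y²)))
(-31278 + d(-45, 67))*(-39767 + 45016) = (-31278 - 1/(8*√(67² + (-45)²)))*(-39767 + 45016) = (-31278 - 1/(8*√(4489 + 2025)))*5249 = (-31278 - √6514/52112)*5249 = -164178222 - 5249*√6514/52112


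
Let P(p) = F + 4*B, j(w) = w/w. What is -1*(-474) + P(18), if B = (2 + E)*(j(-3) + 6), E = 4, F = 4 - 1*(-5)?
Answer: 651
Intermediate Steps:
F = 9 (F = 4 + 5 = 9)
j(w) = 1
B = 42 (B = (2 + 4)*(1 + 6) = 6*7 = 42)
P(p) = 177 (P(p) = 9 + 4*42 = 9 + 168 = 177)
-1*(-474) + P(18) = -1*(-474) + 177 = 474 + 177 = 651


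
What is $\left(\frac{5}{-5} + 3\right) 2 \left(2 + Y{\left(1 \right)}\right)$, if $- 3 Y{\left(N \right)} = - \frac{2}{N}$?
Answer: $\frac{32}{3} \approx 10.667$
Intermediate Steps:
$Y{\left(N \right)} = \frac{2}{3 N}$ ($Y{\left(N \right)} = - \frac{\left(-2\right) \frac{1}{N}}{3} = \frac{2}{3 N}$)
$\left(\frac{5}{-5} + 3\right) 2 \left(2 + Y{\left(1 \right)}\right) = \left(\frac{5}{-5} + 3\right) 2 \left(2 + \frac{2}{3 \cdot 1}\right) = \left(5 \left(- \frac{1}{5}\right) + 3\right) 2 \left(2 + \frac{2}{3} \cdot 1\right) = \left(-1 + 3\right) 2 \left(2 + \frac{2}{3}\right) = 2 \cdot 2 \cdot \frac{8}{3} = 4 \cdot \frac{8}{3} = \frac{32}{3}$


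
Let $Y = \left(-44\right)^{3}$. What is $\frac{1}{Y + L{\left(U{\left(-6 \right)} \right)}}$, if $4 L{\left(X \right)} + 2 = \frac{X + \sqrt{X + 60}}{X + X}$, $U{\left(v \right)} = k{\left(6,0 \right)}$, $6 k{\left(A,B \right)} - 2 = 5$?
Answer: $- \frac{267138200}{22756000603423} - \frac{56 \sqrt{2202}}{22756000603423} \approx -1.1739 \cdot 10^{-5}$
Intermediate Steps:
$k{\left(A,B \right)} = \frac{7}{6}$ ($k{\left(A,B \right)} = \frac{1}{3} + \frac{1}{6} \cdot 5 = \frac{1}{3} + \frac{5}{6} = \frac{7}{6}$)
$U{\left(v \right)} = \frac{7}{6}$
$L{\left(X \right)} = - \frac{1}{2} + \frac{X + \sqrt{60 + X}}{8 X}$ ($L{\left(X \right)} = - \frac{1}{2} + \frac{\left(X + \sqrt{X + 60}\right) \frac{1}{X + X}}{4} = - \frac{1}{2} + \frac{\left(X + \sqrt{60 + X}\right) \frac{1}{2 X}}{4} = - \frac{1}{2} + \frac{\frac{1}{2} \frac{1}{X} \left(X + \sqrt{60 + X}\right)}{4} = - \frac{1}{2} + \frac{X + \sqrt{60 + X}}{8 X}$)
$Y = -85184$
$\frac{1}{Y + L{\left(U{\left(-6 \right)} \right)}} = \frac{1}{-85184 + \frac{\sqrt{60 + \frac{7}{6}} - \frac{7}{2}}{8 \cdot \frac{7}{6}}} = \frac{1}{-85184 + \frac{1}{8} \cdot \frac{6}{7} \left(\sqrt{\frac{367}{6}} - \frac{7}{2}\right)} = \frac{1}{-85184 + \frac{1}{8} \cdot \frac{6}{7} \left(\frac{\sqrt{2202}}{6} - \frac{7}{2}\right)} = \frac{1}{-85184 + \frac{1}{8} \cdot \frac{6}{7} \left(- \frac{7}{2} + \frac{\sqrt{2202}}{6}\right)} = \frac{1}{-85184 - \left(\frac{3}{8} - \frac{\sqrt{2202}}{56}\right)} = \frac{1}{- \frac{681475}{8} + \frac{\sqrt{2202}}{56}}$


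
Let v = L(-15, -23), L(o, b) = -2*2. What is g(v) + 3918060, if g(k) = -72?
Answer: 3917988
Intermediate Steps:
L(o, b) = -4
v = -4
g(v) + 3918060 = -72 + 3918060 = 3917988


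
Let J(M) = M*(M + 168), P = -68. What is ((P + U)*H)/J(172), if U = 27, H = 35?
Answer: -287/11696 ≈ -0.024538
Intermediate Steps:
J(M) = M*(168 + M)
((P + U)*H)/J(172) = ((-68 + 27)*35)/((172*(168 + 172))) = (-41*35)/((172*340)) = -1435/58480 = -1435*1/58480 = -287/11696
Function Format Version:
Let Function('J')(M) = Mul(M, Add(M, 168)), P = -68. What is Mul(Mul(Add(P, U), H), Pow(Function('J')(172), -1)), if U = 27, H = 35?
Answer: Rational(-287, 11696) ≈ -0.024538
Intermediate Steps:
Function('J')(M) = Mul(M, Add(168, M))
Mul(Mul(Add(P, U), H), Pow(Function('J')(172), -1)) = Mul(Mul(Add(-68, 27), 35), Pow(Mul(172, Add(168, 172)), -1)) = Mul(Mul(-41, 35), Pow(Mul(172, 340), -1)) = Mul(-1435, Pow(58480, -1)) = Mul(-1435, Rational(1, 58480)) = Rational(-287, 11696)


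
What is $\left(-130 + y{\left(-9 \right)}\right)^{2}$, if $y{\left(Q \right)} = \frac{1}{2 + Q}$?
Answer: $\frac{829921}{49} \approx 16937.0$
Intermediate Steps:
$\left(-130 + y{\left(-9 \right)}\right)^{2} = \left(-130 + \frac{1}{2 - 9}\right)^{2} = \left(-130 + \frac{1}{-7}\right)^{2} = \left(-130 - \frac{1}{7}\right)^{2} = \left(- \frac{911}{7}\right)^{2} = \frac{829921}{49}$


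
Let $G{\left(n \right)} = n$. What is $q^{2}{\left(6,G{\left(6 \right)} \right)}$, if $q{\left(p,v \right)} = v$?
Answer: $36$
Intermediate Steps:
$q^{2}{\left(6,G{\left(6 \right)} \right)} = 6^{2} = 36$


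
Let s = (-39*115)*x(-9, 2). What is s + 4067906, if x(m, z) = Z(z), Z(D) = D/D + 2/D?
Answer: 4058936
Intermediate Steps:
Z(D) = 1 + 2/D
x(m, z) = (2 + z)/z
s = -8970 (s = (-39*115)*((2 + 2)/2) = -4485*4/2 = -4485*2 = -8970)
s + 4067906 = -8970 + 4067906 = 4058936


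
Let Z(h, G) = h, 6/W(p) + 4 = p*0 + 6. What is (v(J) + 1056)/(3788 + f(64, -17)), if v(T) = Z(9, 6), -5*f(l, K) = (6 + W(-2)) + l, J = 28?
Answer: 1775/6289 ≈ 0.28224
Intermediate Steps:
W(p) = 3 (W(p) = 6/(-4 + (p*0 + 6)) = 6/(-4 + (0 + 6)) = 6/(-4 + 6) = 6/2 = 6*(1/2) = 3)
f(l, K) = -9/5 - l/5 (f(l, K) = -((6 + 3) + l)/5 = -(9 + l)/5 = -9/5 - l/5)
v(T) = 9
(v(J) + 1056)/(3788 + f(64, -17)) = (9 + 1056)/(3788 + (-9/5 - 1/5*64)) = 1065/(3788 + (-9/5 - 64/5)) = 1065/(3788 - 73/5) = 1065/(18867/5) = 1065*(5/18867) = 1775/6289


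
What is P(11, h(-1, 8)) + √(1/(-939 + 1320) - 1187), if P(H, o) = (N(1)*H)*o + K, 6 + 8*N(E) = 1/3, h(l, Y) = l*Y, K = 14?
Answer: 229/3 + I*√172305726/381 ≈ 76.333 + 34.453*I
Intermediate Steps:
h(l, Y) = Y*l
N(E) = -17/24 (N(E) = -¾ + (⅛)/3 = -¾ + (⅛)*(⅓) = -¾ + 1/24 = -17/24)
P(H, o) = 14 - 17*H*o/24 (P(H, o) = (-17*H/24)*o + 14 = -17*H*o/24 + 14 = 14 - 17*H*o/24)
P(11, h(-1, 8)) + √(1/(-939 + 1320) - 1187) = (14 - 17/24*11*8*(-1)) + √(1/(-939 + 1320) - 1187) = (14 - 17/24*11*(-8)) + √(1/381 - 1187) = (14 + 187/3) + √(1/381 - 1187) = 229/3 + √(-452246/381) = 229/3 + I*√172305726/381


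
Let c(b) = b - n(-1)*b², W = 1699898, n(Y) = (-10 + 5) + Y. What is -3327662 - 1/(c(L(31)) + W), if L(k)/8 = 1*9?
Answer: -5760429168989/1731074 ≈ -3.3277e+6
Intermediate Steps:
n(Y) = -5 + Y
L(k) = 72 (L(k) = 8*(1*9) = 8*9 = 72)
c(b) = b + 6*b² (c(b) = b - (-5 - 1)*b² = b - (-6)*b² = b + 6*b²)
-3327662 - 1/(c(L(31)) + W) = -3327662 - 1/(72*(1 + 6*72) + 1699898) = -3327662 - 1/(72*(1 + 432) + 1699898) = -3327662 - 1/(72*433 + 1699898) = -3327662 - 1/(31176 + 1699898) = -3327662 - 1/1731074 = -5760429168989/1731074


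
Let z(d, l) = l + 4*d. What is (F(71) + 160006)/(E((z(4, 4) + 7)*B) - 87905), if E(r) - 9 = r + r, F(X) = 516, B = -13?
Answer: -80261/44299 ≈ -1.8118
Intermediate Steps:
E(r) = 9 + 2*r (E(r) = 9 + (r + r) = 9 + 2*r)
(F(71) + 160006)/(E((z(4, 4) + 7)*B) - 87905) = (516 + 160006)/((9 + 2*(((4 + 4*4) + 7)*(-13))) - 87905) = 160522/((9 + 2*(((4 + 16) + 7)*(-13))) - 87905) = 160522/((9 + 2*((20 + 7)*(-13))) - 87905) = 160522/((9 + 2*(27*(-13))) - 87905) = 160522/((9 + 2*(-351)) - 87905) = 160522/((9 - 702) - 87905) = 160522/(-693 - 87905) = 160522/(-88598) = 160522*(-1/88598) = -80261/44299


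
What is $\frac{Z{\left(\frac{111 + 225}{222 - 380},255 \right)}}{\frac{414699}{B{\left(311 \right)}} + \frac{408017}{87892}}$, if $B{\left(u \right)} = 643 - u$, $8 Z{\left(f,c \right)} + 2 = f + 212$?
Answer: $\frac{14974885149}{722537676502} \approx 0.020725$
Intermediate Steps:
$Z{\left(f,c \right)} = \frac{105}{4} + \frac{f}{8}$ ($Z{\left(f,c \right)} = - \frac{1}{4} + \frac{f + 212}{8} = - \frac{1}{4} + \frac{212 + f}{8} = - \frac{1}{4} + \left(\frac{53}{2} + \frac{f}{8}\right) = \frac{105}{4} + \frac{f}{8}$)
$\frac{Z{\left(\frac{111 + 225}{222 - 380},255 \right)}}{\frac{414699}{B{\left(311 \right)}} + \frac{408017}{87892}} = \frac{\frac{105}{4} + \frac{\left(111 + 225\right) \frac{1}{222 - 380}}{8}}{\frac{414699}{643 - 311} + \frac{408017}{87892}} = \frac{\frac{105}{4} + \frac{336 \frac{1}{-158}}{8}}{\frac{414699}{643 - 311} + 408017 \cdot \frac{1}{87892}} = \frac{\frac{105}{4} + \frac{336 \left(- \frac{1}{158}\right)}{8}}{\frac{414699}{332} + \frac{408017}{87892}} = \frac{\frac{105}{4} + \frac{1}{8} \left(- \frac{168}{79}\right)}{414699 \cdot \frac{1}{332} + \frac{408017}{87892}} = \frac{\frac{105}{4} - \frac{21}{79}}{\frac{414699}{332} + \frac{408017}{87892}} = \frac{8211}{316 \cdot \frac{4573023269}{3647518}} = \frac{8211}{316} \cdot \frac{3647518}{4573023269} = \frac{14974885149}{722537676502}$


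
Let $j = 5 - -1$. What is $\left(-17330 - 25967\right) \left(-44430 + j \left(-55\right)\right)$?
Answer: $1937973720$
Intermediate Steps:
$j = 6$ ($j = 5 + 1 = 6$)
$\left(-17330 - 25967\right) \left(-44430 + j \left(-55\right)\right) = \left(-17330 - 25967\right) \left(-44430 + 6 \left(-55\right)\right) = - 43297 \left(-44430 - 330\right) = \left(-43297\right) \left(-44760\right) = 1937973720$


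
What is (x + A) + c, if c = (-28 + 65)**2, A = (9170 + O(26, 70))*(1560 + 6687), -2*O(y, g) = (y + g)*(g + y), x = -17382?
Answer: 37606801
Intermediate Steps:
O(y, g) = -(g + y)**2/2 (O(y, g) = -(y + g)*(g + y)/2 = -(g + y)*(g + y)/2 = -(g + y)**2/2)
A = 37622814 (A = (9170 - (70 + 26)**2/2)*(1560 + 6687) = (9170 - 1/2*96**2)*8247 = (9170 - 1/2*9216)*8247 = (9170 - 4608)*8247 = 4562*8247 = 37622814)
c = 1369 (c = 37**2 = 1369)
(x + A) + c = (-17382 + 37622814) + 1369 = 37605432 + 1369 = 37606801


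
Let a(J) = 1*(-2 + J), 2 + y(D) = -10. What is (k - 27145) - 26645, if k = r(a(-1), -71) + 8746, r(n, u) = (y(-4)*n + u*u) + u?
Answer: -40038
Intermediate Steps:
y(D) = -12 (y(D) = -2 - 10 = -12)
a(J) = -2 + J
r(n, u) = u + u**2 - 12*n (r(n, u) = (-12*n + u*u) + u = (-12*n + u**2) + u = (u**2 - 12*n) + u = u + u**2 - 12*n)
k = 13752 (k = (-71 + (-71)**2 - 12*(-2 - 1)) + 8746 = (-71 + 5041 - 12*(-3)) + 8746 = (-71 + 5041 + 36) + 8746 = 5006 + 8746 = 13752)
(k - 27145) - 26645 = (13752 - 27145) - 26645 = -13393 - 26645 = -40038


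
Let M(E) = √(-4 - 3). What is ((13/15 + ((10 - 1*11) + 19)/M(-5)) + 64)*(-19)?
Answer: -18487/15 + 342*I*√7/7 ≈ -1232.5 + 129.26*I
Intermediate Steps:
M(E) = I*√7 (M(E) = √(-7) = I*√7)
((13/15 + ((10 - 1*11) + 19)/M(-5)) + 64)*(-19) = ((13/15 + ((10 - 1*11) + 19)/((I*√7))) + 64)*(-19) = ((13*(1/15) + ((10 - 11) + 19)*(-I*√7/7)) + 64)*(-19) = ((13/15 + (-1 + 19)*(-I*√7/7)) + 64)*(-19) = ((13/15 + 18*(-I*√7/7)) + 64)*(-19) = ((13/15 - 18*I*√7/7) + 64)*(-19) = (973/15 - 18*I*√7/7)*(-19) = -18487/15 + 342*I*√7/7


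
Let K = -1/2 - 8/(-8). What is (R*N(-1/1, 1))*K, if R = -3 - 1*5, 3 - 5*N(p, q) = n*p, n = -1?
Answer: -8/5 ≈ -1.6000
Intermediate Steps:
N(p, q) = ⅗ + p/5 (N(p, q) = ⅗ - (-1)*p/5 = ⅗ + p/5)
R = -8 (R = -3 - 5 = -8)
K = ½ (K = -1*½ - 8*(-⅛) = -½ + 1 = ½ ≈ 0.50000)
(R*N(-1/1, 1))*K = -8*(⅗ + (-1/1)/5)*(½) = -8*(⅗ + (-1*1)/5)*(½) = -8*(⅗ + (⅕)*(-1))*(½) = -8*(⅗ - ⅕)*(½) = -8*⅖*(½) = -16/5*½ = -8/5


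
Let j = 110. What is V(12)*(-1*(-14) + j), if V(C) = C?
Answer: 1488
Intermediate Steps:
V(12)*(-1*(-14) + j) = 12*(-1*(-14) + 110) = 12*(14 + 110) = 12*124 = 1488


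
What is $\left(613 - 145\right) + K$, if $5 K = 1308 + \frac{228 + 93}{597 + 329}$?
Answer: $\frac{3378369}{4630} \approx 729.67$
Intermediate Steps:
$K = \frac{1211529}{4630}$ ($K = \frac{1308 + \frac{228 + 93}{597 + 329}}{5} = \frac{1308 + \frac{321}{926}}{5} = \frac{1}{5} \cdot \frac{1211529}{926} = \frac{1211529}{4630} \approx 261.67$)
$\left(613 - 145\right) + K = \left(613 - 145\right) + \frac{1211529}{4630} = 468 + \frac{1211529}{4630} = \frac{3378369}{4630}$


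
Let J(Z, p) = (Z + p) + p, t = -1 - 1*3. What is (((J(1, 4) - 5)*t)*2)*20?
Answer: -640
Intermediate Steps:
t = -4 (t = -1 - 3 = -4)
J(Z, p) = Z + 2*p
(((J(1, 4) - 5)*t)*2)*20 = ((((1 + 2*4) - 5)*(-4))*2)*20 = ((((1 + 8) - 5)*(-4))*2)*20 = (((9 - 5)*(-4))*2)*20 = ((4*(-4))*2)*20 = -16*2*20 = -32*20 = -640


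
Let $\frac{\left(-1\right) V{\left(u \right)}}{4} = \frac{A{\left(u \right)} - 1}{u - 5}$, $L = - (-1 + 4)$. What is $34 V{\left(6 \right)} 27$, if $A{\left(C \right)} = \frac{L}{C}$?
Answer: $5508$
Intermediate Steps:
$L = -3$ ($L = \left(-1\right) 3 = -3$)
$A{\left(C \right)} = - \frac{3}{C}$
$V{\left(u \right)} = - \frac{4 \left(-1 - \frac{3}{u}\right)}{-5 + u}$ ($V{\left(u \right)} = - 4 \frac{- \frac{3}{u} - 1}{u - 5} = - 4 \frac{-1 - \frac{3}{u}}{-5 + u} = - \frac{4 \left(-1 - \frac{3}{u}\right)}{-5 + u}$)
$34 V{\left(6 \right)} 27 = 34 \frac{4 \left(3 + 6\right)}{6 \left(-5 + 6\right)} 27 = 34 \cdot 4 \cdot \frac{1}{6} \cdot 1^{-1} \cdot 9 \cdot 27 = 34 \cdot 4 \cdot \frac{1}{6} \cdot 1 \cdot 9 \cdot 27 = 34 \cdot 6 \cdot 27 = 204 \cdot 27 = 5508$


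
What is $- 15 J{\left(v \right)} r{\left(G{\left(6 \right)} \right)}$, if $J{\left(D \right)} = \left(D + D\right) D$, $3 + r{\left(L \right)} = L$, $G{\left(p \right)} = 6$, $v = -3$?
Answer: $-810$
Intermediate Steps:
$r{\left(L \right)} = -3 + L$
$J{\left(D \right)} = 2 D^{2}$ ($J{\left(D \right)} = 2 D D = 2 D^{2}$)
$- 15 J{\left(v \right)} r{\left(G{\left(6 \right)} \right)} = - 15 \cdot 2 \left(-3\right)^{2} \left(-3 + 6\right) = - 15 \cdot 2 \cdot 9 \cdot 3 = \left(-15\right) 18 \cdot 3 = \left(-270\right) 3 = -810$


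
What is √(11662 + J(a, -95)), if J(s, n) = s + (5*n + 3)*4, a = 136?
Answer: √9910 ≈ 99.549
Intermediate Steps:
J(s, n) = 12 + s + 20*n (J(s, n) = s + (3 + 5*n)*4 = s + (12 + 20*n) = 12 + s + 20*n)
√(11662 + J(a, -95)) = √(11662 + (12 + 136 + 20*(-95))) = √(11662 + (12 + 136 - 1900)) = √(11662 - 1752) = √9910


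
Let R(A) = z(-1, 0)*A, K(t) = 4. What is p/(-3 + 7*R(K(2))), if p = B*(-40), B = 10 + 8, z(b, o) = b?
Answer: 720/31 ≈ 23.226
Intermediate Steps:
R(A) = -A
B = 18
p = -720 (p = 18*(-40) = -720)
p/(-3 + 7*R(K(2))) = -720/(-3 + 7*(-1*4)) = -720/(-3 + 7*(-4)) = -720/(-3 - 28) = -720/(-31) = -720*(-1/31) = 720/31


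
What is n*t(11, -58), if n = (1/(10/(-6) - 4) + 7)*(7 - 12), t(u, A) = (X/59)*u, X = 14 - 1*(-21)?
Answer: -223300/1003 ≈ -222.63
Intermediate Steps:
X = 35 (X = 14 + 21 = 35)
t(u, A) = 35*u/59 (t(u, A) = (35/59)*u = (35*(1/59))*u = 35*u/59)
n = -580/17 (n = (1/(10*(-1/6) - 4) + 7)*(-5) = (1/(-5/3 - 4) + 7)*(-5) = (1/(-17/3) + 7)*(-5) = (-3/17 + 7)*(-5) = (116/17)*(-5) = -580/17 ≈ -34.118)
n*t(11, -58) = -20300*11/1003 = -580/17*385/59 = -223300/1003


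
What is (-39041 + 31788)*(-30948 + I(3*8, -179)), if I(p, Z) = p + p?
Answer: 224117700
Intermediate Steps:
I(p, Z) = 2*p
(-39041 + 31788)*(-30948 + I(3*8, -179)) = (-39041 + 31788)*(-30948 + 2*(3*8)) = -7253*(-30948 + 2*24) = -7253*(-30948 + 48) = -7253*(-30900) = 224117700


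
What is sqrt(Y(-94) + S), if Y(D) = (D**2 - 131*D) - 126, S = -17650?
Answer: sqrt(3374) ≈ 58.086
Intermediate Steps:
Y(D) = -126 + D**2 - 131*D
sqrt(Y(-94) + S) = sqrt((-126 + (-94)**2 - 131*(-94)) - 17650) = sqrt((-126 + 8836 + 12314) - 17650) = sqrt(21024 - 17650) = sqrt(3374)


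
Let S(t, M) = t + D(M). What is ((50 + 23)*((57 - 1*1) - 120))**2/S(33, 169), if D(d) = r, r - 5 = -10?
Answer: 5456896/7 ≈ 7.7956e+5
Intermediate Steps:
r = -5 (r = 5 - 10 = -5)
D(d) = -5
S(t, M) = -5 + t (S(t, M) = t - 5 = -5 + t)
((50 + 23)*((57 - 1*1) - 120))**2/S(33, 169) = ((50 + 23)*((57 - 1*1) - 120))**2/(-5 + 33) = (73*((57 - 1) - 120))**2/28 = (73*(56 - 120))**2*(1/28) = (73*(-64))**2*(1/28) = (-4672)**2*(1/28) = 21827584*(1/28) = 5456896/7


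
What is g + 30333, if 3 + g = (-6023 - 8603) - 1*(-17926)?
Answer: 33630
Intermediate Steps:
g = 3297 (g = -3 + ((-6023 - 8603) - 1*(-17926)) = -3 + (-14626 + 17926) = -3 + 3300 = 3297)
g + 30333 = 3297 + 30333 = 33630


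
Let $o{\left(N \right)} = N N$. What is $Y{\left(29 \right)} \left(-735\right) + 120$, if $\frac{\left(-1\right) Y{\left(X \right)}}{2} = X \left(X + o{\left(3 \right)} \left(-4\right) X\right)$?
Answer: $-43269330$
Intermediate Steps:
$o{\left(N \right)} = N^{2}$
$Y{\left(X \right)} = 70 X^{2}$ ($Y{\left(X \right)} = - 2 X \left(X + 3^{2} \left(-4\right) X\right) = - 2 X \left(X + 9 \left(-4\right) X\right) = - 2 X \left(X - 36 X\right) = - 2 X \left(- 35 X\right) = - 2 \left(- 35 X^{2}\right) = 70 X^{2}$)
$Y{\left(29 \right)} \left(-735\right) + 120 = 70 \cdot 29^{2} \left(-735\right) + 120 = 70 \cdot 841 \left(-735\right) + 120 = 58870 \left(-735\right) + 120 = -43269450 + 120 = -43269330$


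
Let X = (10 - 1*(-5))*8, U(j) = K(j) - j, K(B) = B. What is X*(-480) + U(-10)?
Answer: -57600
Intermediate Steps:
U(j) = 0 (U(j) = j - j = 0)
X = 120 (X = (10 + 5)*8 = 15*8 = 120)
X*(-480) + U(-10) = 120*(-480) + 0 = -57600 + 0 = -57600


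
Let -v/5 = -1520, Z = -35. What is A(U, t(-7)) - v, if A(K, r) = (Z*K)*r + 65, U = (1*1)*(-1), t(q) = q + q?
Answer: -8025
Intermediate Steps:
t(q) = 2*q
U = -1 (U = 1*(-1) = -1)
A(K, r) = 65 - 35*K*r (A(K, r) = (-35*K)*r + 65 = -35*K*r + 65 = 65 - 35*K*r)
v = 7600 (v = -5*(-1520) = 7600)
A(U, t(-7)) - v = (65 - 35*(-1)*2*(-7)) - 1*7600 = (65 - 35*(-1)*(-14)) - 7600 = (65 - 490) - 7600 = -425 - 7600 = -8025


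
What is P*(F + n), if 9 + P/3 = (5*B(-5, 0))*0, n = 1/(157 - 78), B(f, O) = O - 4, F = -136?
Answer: 290061/79 ≈ 3671.7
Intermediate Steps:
B(f, O) = -4 + O
n = 1/79 ≈ 0.012658
P = -27 (P = -27 + 3*((5*(-4 + 0))*0) = -27 + 3*((5*(-4))*0) = -27 + 3*(-20*0) = -27 + 3*0 = -27 + 0 = -27)
P*(F + n) = -27*(-136 + 1/79) = -27*(-10743/79) = 290061/79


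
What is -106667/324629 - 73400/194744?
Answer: -5575065856/7902443747 ≈ -0.70549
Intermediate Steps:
-106667/324629 - 73400/194744 = -106667*1/324629 - 73400*1/194744 = -106667/324629 - 9175/24343 = -5575065856/7902443747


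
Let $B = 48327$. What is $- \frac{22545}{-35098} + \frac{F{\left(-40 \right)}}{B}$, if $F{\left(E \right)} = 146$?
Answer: $\frac{1094656523}{1696181046} \approx 0.64537$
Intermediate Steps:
$- \frac{22545}{-35098} + \frac{F{\left(-40 \right)}}{B} = - \frac{22545}{-35098} + \frac{146}{48327} = \left(-22545\right) \left(- \frac{1}{35098}\right) + 146 \cdot \frac{1}{48327} = \frac{22545}{35098} + \frac{146}{48327} = \frac{1094656523}{1696181046}$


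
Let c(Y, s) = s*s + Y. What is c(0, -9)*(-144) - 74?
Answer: -11738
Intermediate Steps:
c(Y, s) = Y + s² (c(Y, s) = s² + Y = Y + s²)
c(0, -9)*(-144) - 74 = (0 + (-9)²)*(-144) - 74 = (0 + 81)*(-144) - 74 = 81*(-144) - 74 = -11664 - 74 = -11738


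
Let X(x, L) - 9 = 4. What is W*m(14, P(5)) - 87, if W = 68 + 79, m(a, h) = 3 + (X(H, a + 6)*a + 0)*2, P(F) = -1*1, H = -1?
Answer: 53862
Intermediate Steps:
X(x, L) = 13 (X(x, L) = 9 + 4 = 13)
P(F) = -1
m(a, h) = 3 + 26*a (m(a, h) = 3 + (13*a + 0)*2 = 3 + (13*a)*2 = 3 + 26*a)
W = 147
W*m(14, P(5)) - 87 = 147*(3 + 26*14) - 87 = 147*(3 + 364) - 87 = 147*367 - 87 = 53949 - 87 = 53862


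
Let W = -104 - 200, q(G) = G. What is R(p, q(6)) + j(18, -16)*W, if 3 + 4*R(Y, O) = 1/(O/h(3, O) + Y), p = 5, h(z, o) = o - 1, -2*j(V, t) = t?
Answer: -75414/31 ≈ -2432.7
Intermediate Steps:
j(V, t) = -t/2
h(z, o) = -1 + o
R(Y, O) = -¾ + 1/(4*(Y + O/(-1 + O))) (R(Y, O) = -¾ + 1/(4*(O/(-1 + O) + Y)) = -¾ + 1/(4*(Y + O/(-1 + O))))
W = -304
R(p, q(6)) + j(18, -16)*W = (-1 - 2*6 - 3*5*(-1 + 6))/(4*(6 + 5*(-1 + 6))) - ½*(-16)*(-304) = (-1 - 12 - 3*5*5)/(4*(6 + 5*5)) + 8*(-304) = (-1 - 12 - 75)/(4*(6 + 25)) - 2432 = (¼)*(-88)/31 - 2432 = (¼)*(1/31)*(-88) - 2432 = -22/31 - 2432 = -75414/31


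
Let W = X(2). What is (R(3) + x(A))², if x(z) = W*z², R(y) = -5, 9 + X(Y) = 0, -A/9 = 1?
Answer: 538756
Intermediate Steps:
A = -9 (A = -9*1 = -9)
X(Y) = -9 (X(Y) = -9 + 0 = -9)
W = -9
x(z) = -9*z²
(R(3) + x(A))² = (-5 - 9*(-9)²)² = (-5 - 9*81)² = (-5 - 729)² = (-734)² = 538756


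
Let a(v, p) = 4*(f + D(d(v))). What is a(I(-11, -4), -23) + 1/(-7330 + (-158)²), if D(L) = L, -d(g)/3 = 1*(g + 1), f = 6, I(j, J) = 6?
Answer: -1058039/17634 ≈ -60.000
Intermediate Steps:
d(g) = -3 - 3*g (d(g) = -3*(g + 1) = -3*(1 + g) = -3 - 3*g)
a(v, p) = 12 - 12*v (a(v, p) = 4*(6 + (-3 - 3*v)) = 4*(3 - 3*v) = 12 - 12*v)
a(I(-11, -4), -23) + 1/(-7330 + (-158)²) = (12 - 12*6) + 1/(-7330 + (-158)²) = (12 - 72) + 1/(-7330 + 24964) = -60 + 1/17634 = -1058039/17634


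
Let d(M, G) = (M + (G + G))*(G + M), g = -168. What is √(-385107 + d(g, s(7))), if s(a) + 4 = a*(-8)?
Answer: I*√319443 ≈ 565.19*I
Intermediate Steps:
s(a) = -4 - 8*a (s(a) = -4 + a*(-8) = -4 - 8*a)
d(M, G) = (G + M)*(M + 2*G) (d(M, G) = (M + 2*G)*(G + M) = (G + M)*(M + 2*G))
√(-385107 + d(g, s(7))) = √(-385107 + ((-168)² + 2*(-4 - 8*7)² + 3*(-4 - 8*7)*(-168))) = √(-385107 + (28224 + 2*(-4 - 56)² + 3*(-4 - 56)*(-168))) = √(-385107 + (28224 + 2*(-60)² + 3*(-60)*(-168))) = √(-385107 + (28224 + 2*3600 + 30240)) = √(-385107 + (28224 + 7200 + 30240)) = √(-385107 + 65664) = √(-319443) = I*√319443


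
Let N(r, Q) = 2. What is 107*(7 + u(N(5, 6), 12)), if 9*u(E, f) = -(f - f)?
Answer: 749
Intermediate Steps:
u(E, f) = 0 (u(E, f) = (-(f - f))/9 = (-1*0)/9 = (⅑)*0 = 0)
107*(7 + u(N(5, 6), 12)) = 107*(7 + 0) = 107*7 = 749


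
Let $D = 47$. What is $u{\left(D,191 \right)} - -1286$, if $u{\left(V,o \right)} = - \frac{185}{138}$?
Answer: $\frac{177283}{138} \approx 1284.7$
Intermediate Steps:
$u{\left(V,o \right)} = - \frac{185}{138}$ ($u{\left(V,o \right)} = \left(-185\right) \frac{1}{138} = - \frac{185}{138}$)
$u{\left(D,191 \right)} - -1286 = - \frac{185}{138} - -1286 = - \frac{185}{138} + 1286 = \frac{177283}{138}$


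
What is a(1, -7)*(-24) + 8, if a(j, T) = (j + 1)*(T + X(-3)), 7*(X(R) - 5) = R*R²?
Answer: 2024/7 ≈ 289.14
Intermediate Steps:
X(R) = 5 + R³/7 (X(R) = 5 + (R*R²)/7 = 5 + R³/7)
a(j, T) = (1 + j)*(8/7 + T) (a(j, T) = (j + 1)*(T + (5 + (⅐)*(-3)³)) = (1 + j)*(T + (5 + (⅐)*(-27))) = (1 + j)*(T + (5 - 27/7)) = (1 + j)*(T + 8/7) = (1 + j)*(8/7 + T))
a(1, -7)*(-24) + 8 = (8/7 - 7 + (8/7)*1 - 7*1)*(-24) + 8 = (8/7 - 7 + 8/7 - 7)*(-24) + 8 = -82/7*(-24) + 8 = 1968/7 + 8 = 2024/7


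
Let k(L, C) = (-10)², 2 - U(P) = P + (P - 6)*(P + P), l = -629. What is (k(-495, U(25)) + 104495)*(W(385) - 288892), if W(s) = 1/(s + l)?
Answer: -7372864837155/244 ≈ -3.0217e+10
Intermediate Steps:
U(P) = 2 - P - 2*P*(-6 + P) (U(P) = 2 - (P + (P - 6)*(P + P)) = 2 - (P + (-6 + P)*(2*P)) = 2 - (P + 2*P*(-6 + P)) = 2 + (-P - 2*P*(-6 + P)) = 2 - P - 2*P*(-6 + P))
k(L, C) = 100
W(s) = 1/(-629 + s) (W(s) = 1/(s - 629) = 1/(-629 + s))
(k(-495, U(25)) + 104495)*(W(385) - 288892) = (100 + 104495)*(1/(-629 + 385) - 288892) = 104595*(1/(-244) - 288892) = 104595*(-1/244 - 288892) = 104595*(-70489649/244) = -7372864837155/244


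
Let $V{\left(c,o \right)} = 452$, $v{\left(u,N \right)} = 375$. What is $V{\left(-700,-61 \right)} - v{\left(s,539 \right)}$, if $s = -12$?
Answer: $77$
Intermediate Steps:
$V{\left(-700,-61 \right)} - v{\left(s,539 \right)} = 452 - 375 = 77$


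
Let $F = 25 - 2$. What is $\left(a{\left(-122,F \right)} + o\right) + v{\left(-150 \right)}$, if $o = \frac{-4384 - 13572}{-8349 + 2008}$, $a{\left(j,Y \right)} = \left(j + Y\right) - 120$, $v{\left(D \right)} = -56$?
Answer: $- \frac{1725819}{6341} \approx -272.17$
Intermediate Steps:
$F = 23$
$a{\left(j,Y \right)} = -120 + Y + j$ ($a{\left(j,Y \right)} = \left(Y + j\right) - 120 = -120 + Y + j$)
$o = \frac{17956}{6341}$ ($o = - \frac{17956}{-6341} = \left(-17956\right) \left(- \frac{1}{6341}\right) = \frac{17956}{6341} \approx 2.8317$)
$\left(a{\left(-122,F \right)} + o\right) + v{\left(-150 \right)} = \left(\left(-120 + 23 - 122\right) + \frac{17956}{6341}\right) - 56 = \left(-219 + \frac{17956}{6341}\right) - 56 = - \frac{1370723}{6341} - 56 = - \frac{1725819}{6341}$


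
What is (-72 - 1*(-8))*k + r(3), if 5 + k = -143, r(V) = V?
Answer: 9475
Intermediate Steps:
k = -148 (k = -5 - 143 = -148)
(-72 - 1*(-8))*k + r(3) = (-72 - 1*(-8))*(-148) + 3 = (-72 + 8)*(-148) + 3 = -64*(-148) + 3 = 9472 + 3 = 9475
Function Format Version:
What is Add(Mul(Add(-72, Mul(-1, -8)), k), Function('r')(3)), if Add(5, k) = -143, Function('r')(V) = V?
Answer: 9475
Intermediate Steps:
k = -148 (k = Add(-5, -143) = -148)
Add(Mul(Add(-72, Mul(-1, -8)), k), Function('r')(3)) = Add(Mul(Add(-72, Mul(-1, -8)), -148), 3) = Add(Mul(Add(-72, 8), -148), 3) = Add(Mul(-64, -148), 3) = Add(9472, 3) = 9475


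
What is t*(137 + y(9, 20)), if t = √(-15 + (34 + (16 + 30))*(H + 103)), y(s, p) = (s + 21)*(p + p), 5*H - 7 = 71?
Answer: 1337*√9473 ≈ 1.3013e+5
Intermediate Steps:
H = 78/5 (H = 7/5 + (⅕)*71 = 7/5 + 71/5 = 78/5 ≈ 15.600)
y(s, p) = 2*p*(21 + s) (y(s, p) = (21 + s)*(2*p) = 2*p*(21 + s))
t = √9473 (t = √(-15 + (34 + (16 + 30))*(78/5 + 103)) = √(-15 + (34 + 46)*(593/5)) = √(-15 + 80*(593/5)) = √(-15 + 9488) = √9473 ≈ 97.329)
t*(137 + y(9, 20)) = √9473*(137 + 2*20*(21 + 9)) = √9473*(137 + 2*20*30) = √9473*(137 + 1200) = √9473*1337 = 1337*√9473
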